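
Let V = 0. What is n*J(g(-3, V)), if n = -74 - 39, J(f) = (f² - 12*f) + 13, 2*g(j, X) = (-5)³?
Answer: -2110501/4 ≈ -5.2763e+5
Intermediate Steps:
g(j, X) = -125/2 (g(j, X) = (½)*(-5)³ = (½)*(-125) = -125/2)
J(f) = 13 + f² - 12*f
n = -113
n*J(g(-3, V)) = -113*(13 + (-125/2)² - 12*(-125/2)) = -113*(13 + 15625/4 + 750) = -113*18677/4 = -2110501/4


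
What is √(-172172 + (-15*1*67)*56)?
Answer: 2*I*√57113 ≈ 477.97*I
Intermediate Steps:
√(-172172 + (-15*1*67)*56) = √(-172172 - 15*67*56) = √(-172172 - 1005*56) = √(-172172 - 56280) = √(-228452) = 2*I*√57113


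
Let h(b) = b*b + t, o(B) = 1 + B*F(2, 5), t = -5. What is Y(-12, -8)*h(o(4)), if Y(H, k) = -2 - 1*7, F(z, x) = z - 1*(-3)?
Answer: -3924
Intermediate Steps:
F(z, x) = 3 + z (F(z, x) = z + 3 = 3 + z)
Y(H, k) = -9 (Y(H, k) = -2 - 7 = -9)
o(B) = 1 + 5*B (o(B) = 1 + B*(3 + 2) = 1 + B*5 = 1 + 5*B)
h(b) = -5 + b² (h(b) = b*b - 5 = b² - 5 = -5 + b²)
Y(-12, -8)*h(o(4)) = -9*(-5 + (1 + 5*4)²) = -9*(-5 + (1 + 20)²) = -9*(-5 + 21²) = -9*(-5 + 441) = -9*436 = -3924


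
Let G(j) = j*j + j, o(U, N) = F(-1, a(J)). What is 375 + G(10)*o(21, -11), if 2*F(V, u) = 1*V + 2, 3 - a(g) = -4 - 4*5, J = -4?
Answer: 430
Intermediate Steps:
a(g) = 27 (a(g) = 3 - (-4 - 4*5) = 3 - (-4 - 20) = 3 - 1*(-24) = 3 + 24 = 27)
F(V, u) = 1 + V/2 (F(V, u) = (1*V + 2)/2 = (V + 2)/2 = (2 + V)/2 = 1 + V/2)
o(U, N) = 1/2 (o(U, N) = 1 + (1/2)*(-1) = 1 - 1/2 = 1/2)
G(j) = j + j**2 (G(j) = j**2 + j = j + j**2)
375 + G(10)*o(21, -11) = 375 + (10*(1 + 10))*(1/2) = 375 + (10*11)*(1/2) = 375 + 110*(1/2) = 375 + 55 = 430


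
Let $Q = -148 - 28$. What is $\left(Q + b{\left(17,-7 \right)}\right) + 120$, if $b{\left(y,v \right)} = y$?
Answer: $-39$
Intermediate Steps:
$Q = -176$
$\left(Q + b{\left(17,-7 \right)}\right) + 120 = \left(-176 + 17\right) + 120 = -159 + 120 = -39$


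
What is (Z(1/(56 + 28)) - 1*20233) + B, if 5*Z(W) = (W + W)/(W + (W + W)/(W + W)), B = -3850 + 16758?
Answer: -3113123/425 ≈ -7325.0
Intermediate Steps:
B = 12908
Z(W) = 2*W/(5*(1 + W)) (Z(W) = ((W + W)/(W + (W + W)/(W + W)))/5 = ((2*W)/(W + (2*W)/((2*W))))/5 = ((2*W)/(W + (2*W)*(1/(2*W))))/5 = ((2*W)/(W + 1))/5 = ((2*W)/(1 + W))/5 = (2*W/(1 + W))/5 = 2*W/(5*(1 + W)))
(Z(1/(56 + 28)) - 1*20233) + B = (2/(5*(56 + 28)*(1 + 1/(56 + 28))) - 1*20233) + 12908 = ((2/5)/(84*(1 + 1/84)) - 20233) + 12908 = ((2/5)*(1/84)/(1 + 1/84) - 20233) + 12908 = ((2/5)*(1/84)/(85/84) - 20233) + 12908 = ((2/5)*(1/84)*(84/85) - 20233) + 12908 = (2/425 - 20233) + 12908 = -8599023/425 + 12908 = -3113123/425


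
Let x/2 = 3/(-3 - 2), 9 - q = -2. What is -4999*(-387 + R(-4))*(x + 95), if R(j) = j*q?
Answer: 1010492861/5 ≈ 2.0210e+8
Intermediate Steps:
q = 11 (q = 9 - 1*(-2) = 9 + 2 = 11)
R(j) = 11*j (R(j) = j*11 = 11*j)
x = -6/5 (x = 2*(3/(-3 - 2)) = 2*(3/(-5)) = 2*(-1/5*3) = 2*(-3/5) = -6/5 ≈ -1.2000)
-4999*(-387 + R(-4))*(x + 95) = -4999*(-387 + 11*(-4))*(-6/5 + 95) = -4999*(-387 - 44)*469/5 = -(-2154569)*469/5 = -4999*(-202139/5) = 1010492861/5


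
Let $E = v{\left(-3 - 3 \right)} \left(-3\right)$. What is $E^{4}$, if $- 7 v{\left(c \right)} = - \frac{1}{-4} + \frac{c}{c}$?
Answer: $\frac{50625}{614656} \approx 0.082363$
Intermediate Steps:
$v{\left(c \right)} = - \frac{5}{28}$ ($v{\left(c \right)} = - \frac{- \frac{1}{-4} + \frac{c}{c}}{7} = - \frac{\left(-1\right) \left(- \frac{1}{4}\right) + 1}{7} = - \frac{\frac{1}{4} + 1}{7} = \left(- \frac{1}{7}\right) \frac{5}{4} = - \frac{5}{28}$)
$E = \frac{15}{28}$ ($E = \left(- \frac{5}{28}\right) \left(-3\right) = \frac{15}{28} \approx 0.53571$)
$E^{4} = \left(\frac{15}{28}\right)^{4} = \frac{50625}{614656}$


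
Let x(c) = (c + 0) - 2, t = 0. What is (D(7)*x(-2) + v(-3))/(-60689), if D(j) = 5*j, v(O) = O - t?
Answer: 143/60689 ≈ 0.0023563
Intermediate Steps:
v(O) = O (v(O) = O - 1*0 = O + 0 = O)
x(c) = -2 + c (x(c) = c - 2 = -2 + c)
(D(7)*x(-2) + v(-3))/(-60689) = ((5*7)*(-2 - 2) - 3)/(-60689) = (35*(-4) - 3)*(-1/60689) = (-140 - 3)*(-1/60689) = -143*(-1/60689) = 143/60689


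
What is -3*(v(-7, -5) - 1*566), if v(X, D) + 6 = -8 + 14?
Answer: 1698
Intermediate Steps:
v(X, D) = 0 (v(X, D) = -6 + (-8 + 14) = -6 + 6 = 0)
-3*(v(-7, -5) - 1*566) = -3*(0 - 1*566) = -3*(0 - 566) = -3*(-566) = 1698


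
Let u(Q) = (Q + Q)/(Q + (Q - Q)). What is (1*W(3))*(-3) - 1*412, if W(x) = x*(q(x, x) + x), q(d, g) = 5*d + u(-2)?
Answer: -592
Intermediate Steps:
u(Q) = 2 (u(Q) = (2*Q)/(Q + 0) = (2*Q)/Q = 2)
q(d, g) = 2 + 5*d (q(d, g) = 5*d + 2 = 2 + 5*d)
W(x) = x*(2 + 6*x) (W(x) = x*((2 + 5*x) + x) = x*(2 + 6*x))
(1*W(3))*(-3) - 1*412 = (1*(2*3*(1 + 3*3)))*(-3) - 1*412 = (1*(2*3*(1 + 9)))*(-3) - 412 = (1*(2*3*10))*(-3) - 412 = (1*60)*(-3) - 412 = 60*(-3) - 412 = -180 - 412 = -592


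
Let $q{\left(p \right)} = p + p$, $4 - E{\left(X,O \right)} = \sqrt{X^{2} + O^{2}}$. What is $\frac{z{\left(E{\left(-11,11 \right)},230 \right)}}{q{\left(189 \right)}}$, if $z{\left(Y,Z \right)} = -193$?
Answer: $- \frac{193}{378} \approx -0.51058$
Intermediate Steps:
$E{\left(X,O \right)} = 4 - \sqrt{O^{2} + X^{2}}$ ($E{\left(X,O \right)} = 4 - \sqrt{X^{2} + O^{2}} = 4 - \sqrt{O^{2} + X^{2}}$)
$q{\left(p \right)} = 2 p$
$\frac{z{\left(E{\left(-11,11 \right)},230 \right)}}{q{\left(189 \right)}} = - \frac{193}{2 \cdot 189} = - \frac{193}{378}$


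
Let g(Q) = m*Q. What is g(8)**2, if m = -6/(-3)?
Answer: 256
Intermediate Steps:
m = 2 (m = -6*(-1/3) = 2)
g(Q) = 2*Q
g(8)**2 = (2*8)**2 = 16**2 = 256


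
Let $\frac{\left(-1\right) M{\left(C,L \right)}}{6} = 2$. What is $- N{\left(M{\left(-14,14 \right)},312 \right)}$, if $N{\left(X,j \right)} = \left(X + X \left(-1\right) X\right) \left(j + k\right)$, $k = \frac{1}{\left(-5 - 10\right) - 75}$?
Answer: $\frac{730054}{15} \approx 48670.0$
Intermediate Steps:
$M{\left(C,L \right)} = -12$ ($M{\left(C,L \right)} = \left(-6\right) 2 = -12$)
$k = - \frac{1}{90}$ ($k = \frac{1}{\left(-5 - 10\right) - 75} = \frac{1}{-15 - 75} = \frac{1}{-90} = - \frac{1}{90} \approx -0.011111$)
$N{\left(X,j \right)} = \left(- \frac{1}{90} + j\right) \left(X - X^{2}\right)$ ($N{\left(X,j \right)} = \left(X + X \left(-1\right) X\right) \left(j - \frac{1}{90}\right) = \left(X + - X X\right) \left(- \frac{1}{90} + j\right) = \left(X - X^{2}\right) \left(- \frac{1}{90} + j\right) = \left(- \frac{1}{90} + j\right) \left(X - X^{2}\right)$)
$- N{\left(M{\left(-14,14 \right)},312 \right)} = - \frac{\left(-12\right) \left(-1 - 12 + 90 \cdot 312 - \left(-1080\right) 312\right)}{90} = - \frac{\left(-12\right) \left(-1 - 12 + 28080 + 336960\right)}{90} = - \frac{\left(-12\right) 365027}{90} = \left(-1\right) \left(- \frac{730054}{15}\right) = \frac{730054}{15}$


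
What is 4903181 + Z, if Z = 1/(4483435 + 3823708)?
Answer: 40731425721884/8307143 ≈ 4.9032e+6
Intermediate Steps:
Z = 1/8307143 ≈ 1.2038e-7
4903181 + Z = 4903181 + 1/8307143 = 40731425721884/8307143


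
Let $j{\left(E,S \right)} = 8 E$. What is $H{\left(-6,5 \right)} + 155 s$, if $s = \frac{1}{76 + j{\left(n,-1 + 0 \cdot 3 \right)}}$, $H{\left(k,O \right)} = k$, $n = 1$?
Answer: $- \frac{349}{84} \approx -4.1548$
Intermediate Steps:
$s = \frac{1}{84}$ ($s = \frac{1}{76 + 8 \cdot 1} = \frac{1}{76 + 8} = \frac{1}{84} \approx 0.011905$)
$H{\left(-6,5 \right)} + 155 s = -6 + 155 \cdot \frac{1}{84} = -6 + \frac{155}{84} = - \frac{349}{84}$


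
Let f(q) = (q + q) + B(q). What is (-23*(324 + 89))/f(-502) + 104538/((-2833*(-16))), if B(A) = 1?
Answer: 4537477/385288 ≈ 11.777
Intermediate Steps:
f(q) = 1 + 2*q (f(q) = (q + q) + 1 = 2*q + 1 = 1 + 2*q)
(-23*(324 + 89))/f(-502) + 104538/((-2833*(-16))) = (-23*(324 + 89))/(1 + 2*(-502)) + 104538/((-2833*(-16))) = (-23*413)/(1 - 1004) + 104538/45328 = -9499/(-1003) + 104538*(1/45328) = -9499*(-1/1003) + 52269/22664 = 161/17 + 52269/22664 = 4537477/385288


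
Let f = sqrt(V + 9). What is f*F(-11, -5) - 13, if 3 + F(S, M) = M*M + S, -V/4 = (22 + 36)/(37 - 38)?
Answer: -13 + 11*sqrt(241) ≈ 157.77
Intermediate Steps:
V = 232 (V = -4*(22 + 36)/(37 - 38) = -232/(-1) = -232*(-1) = -4*(-58) = 232)
F(S, M) = -3 + S + M**2 (F(S, M) = -3 + (M*M + S) = -3 + (M**2 + S) = -3 + (S + M**2) = -3 + S + M**2)
f = sqrt(241) (f = sqrt(232 + 9) = sqrt(241) ≈ 15.524)
f*F(-11, -5) - 13 = sqrt(241)*(-3 - 11 + (-5)**2) - 13 = sqrt(241)*(-3 - 11 + 25) - 13 = sqrt(241)*11 - 13 = 11*sqrt(241) - 13 = -13 + 11*sqrt(241)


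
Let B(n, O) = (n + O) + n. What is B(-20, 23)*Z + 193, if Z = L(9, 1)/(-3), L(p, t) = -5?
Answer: 494/3 ≈ 164.67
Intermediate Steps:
B(n, O) = O + 2*n (B(n, O) = (O + n) + n = O + 2*n)
Z = 5/3 (Z = -5/(-3) = -5*(-⅓) = 5/3 ≈ 1.6667)
B(-20, 23)*Z + 193 = (23 + 2*(-20))*(5/3) + 193 = (23 - 40)*(5/3) + 193 = -17*5/3 + 193 = -85/3 + 193 = 494/3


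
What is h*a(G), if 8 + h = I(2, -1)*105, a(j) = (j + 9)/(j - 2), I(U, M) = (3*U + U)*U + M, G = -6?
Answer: -4701/8 ≈ -587.63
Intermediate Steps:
I(U, M) = M + 4*U**2 (I(U, M) = (4*U)*U + M = 4*U**2 + M = M + 4*U**2)
a(j) = (9 + j)/(-2 + j)
h = 1567 (h = -8 + (-1 + 4*2**2)*105 = -8 + (-1 + 4*4)*105 = -8 + (-1 + 16)*105 = -8 + 15*105 = -8 + 1575 = 1567)
h*a(G) = 1567*((9 - 6)/(-2 - 6)) = 1567*(3/(-8)) = 1567*(-1/8*3) = 1567*(-3/8) = -4701/8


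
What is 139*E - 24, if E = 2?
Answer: 254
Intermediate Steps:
139*E - 24 = 139*2 - 24 = 278 - 24 = 254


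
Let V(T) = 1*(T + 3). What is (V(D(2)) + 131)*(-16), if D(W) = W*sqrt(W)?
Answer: -2144 - 32*sqrt(2) ≈ -2189.3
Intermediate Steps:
D(W) = W**(3/2)
V(T) = 3 + T (V(T) = 1*(3 + T) = 3 + T)
(V(D(2)) + 131)*(-16) = ((3 + 2**(3/2)) + 131)*(-16) = ((3 + 2*sqrt(2)) + 131)*(-16) = (134 + 2*sqrt(2))*(-16) = -2144 - 32*sqrt(2)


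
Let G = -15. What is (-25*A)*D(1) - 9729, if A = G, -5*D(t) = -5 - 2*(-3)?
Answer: -9804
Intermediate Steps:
D(t) = -⅕ (D(t) = -(-5 - 2*(-3))/5 = -(-5 + 6)/5 = -⅕*1 = -⅕)
A = -15
(-25*A)*D(1) - 9729 = -25*(-15)*(-⅕) - 9729 = 375*(-⅕) - 9729 = -75 - 9729 = -9804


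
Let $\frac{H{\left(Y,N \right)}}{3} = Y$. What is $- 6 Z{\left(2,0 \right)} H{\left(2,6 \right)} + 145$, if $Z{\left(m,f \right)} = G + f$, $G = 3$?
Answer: $37$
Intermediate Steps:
$H{\left(Y,N \right)} = 3 Y$
$Z{\left(m,f \right)} = 3 + f$
$- 6 Z{\left(2,0 \right)} H{\left(2,6 \right)} + 145 = - 6 \left(3 + 0\right) 3 \cdot 2 + 145 = - 6 \cdot 3 \cdot 6 + 145 = \left(-6\right) 18 + 145 = -108 + 145 = 37$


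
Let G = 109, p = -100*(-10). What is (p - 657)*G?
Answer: 37387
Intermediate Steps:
p = 1000
(p - 657)*G = (1000 - 657)*109 = 343*109 = 37387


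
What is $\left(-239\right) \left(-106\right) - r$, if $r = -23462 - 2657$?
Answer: $51453$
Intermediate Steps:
$r = -26119$
$\left(-239\right) \left(-106\right) - r = \left(-239\right) \left(-106\right) - -26119 = 25334 + 26119 = 51453$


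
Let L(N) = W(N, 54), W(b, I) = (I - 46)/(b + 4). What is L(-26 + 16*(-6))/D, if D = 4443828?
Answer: -1/65546463 ≈ -1.5256e-8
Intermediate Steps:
W(b, I) = (-46 + I)/(4 + b)
L(N) = 8/(4 + N) (L(N) = (-46 + 54)/(4 + N) = 8/(4 + N))
L(-26 + 16*(-6))/D = (8/(4 + (-26 + 16*(-6))))/4443828 = (8/(4 + (-26 - 96)))*(1/4443828) = (8/(4 - 122))*(1/4443828) = (8/(-118))*(1/4443828) = (8*(-1/118))*(1/4443828) = -4/59*1/4443828 = -1/65546463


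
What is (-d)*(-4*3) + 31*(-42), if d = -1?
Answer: -1314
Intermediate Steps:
(-d)*(-4*3) + 31*(-42) = (-1*(-1))*(-4*3) + 31*(-42) = 1*(-12) - 1302 = -12 - 1302 = -1314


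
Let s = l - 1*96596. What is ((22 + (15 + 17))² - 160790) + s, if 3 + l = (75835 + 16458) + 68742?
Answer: -93438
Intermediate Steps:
l = 161032 (l = -3 + ((75835 + 16458) + 68742) = -3 + (92293 + 68742) = -3 + 161035 = 161032)
s = 64436 (s = 161032 - 1*96596 = 161032 - 96596 = 64436)
((22 + (15 + 17))² - 160790) + s = ((22 + (15 + 17))² - 160790) + 64436 = ((22 + 32)² - 160790) + 64436 = (54² - 160790) + 64436 = (2916 - 160790) + 64436 = -157874 + 64436 = -93438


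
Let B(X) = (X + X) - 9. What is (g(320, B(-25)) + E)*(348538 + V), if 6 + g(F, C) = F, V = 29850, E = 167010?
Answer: 63313393712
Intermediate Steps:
B(X) = -9 + 2*X (B(X) = 2*X - 9 = -9 + 2*X)
g(F, C) = -6 + F
(g(320, B(-25)) + E)*(348538 + V) = ((-6 + 320) + 167010)*(348538 + 29850) = (314 + 167010)*378388 = 167324*378388 = 63313393712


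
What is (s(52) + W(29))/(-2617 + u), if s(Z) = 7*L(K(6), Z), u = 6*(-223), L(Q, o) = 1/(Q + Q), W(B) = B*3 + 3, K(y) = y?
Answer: -1087/47460 ≈ -0.022904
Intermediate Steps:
W(B) = 3 + 3*B (W(B) = 3*B + 3 = 3 + 3*B)
L(Q, o) = 1/(2*Q)
u = -1338
s(Z) = 7/12 (s(Z) = 7*((½)/6) = 7*((½)*(⅙)) = 7*(1/12) = 7/12)
(s(52) + W(29))/(-2617 + u) = (7/12 + (3 + 3*29))/(-2617 - 1338) = (7/12 + (3 + 87))/(-3955) = (7/12 + 90)*(-1/3955) = (1087/12)*(-1/3955) = -1087/47460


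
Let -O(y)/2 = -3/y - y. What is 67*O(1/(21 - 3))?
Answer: 65191/9 ≈ 7243.4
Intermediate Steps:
O(y) = 2*y + 6/y (O(y) = -2*(-3/y - y) = -2*(-y - 3/y) = 2*y + 6/y)
67*O(1/(21 - 3)) = 67*(2/(21 - 3) + 6/(1/(21 - 3))) = 67*(2/18 + 6/(1/18)) = 67*(2*(1/18) + 6/(1/18)) = 67*(⅑ + 6*18) = 67*(⅑ + 108) = 67*(973/9) = 65191/9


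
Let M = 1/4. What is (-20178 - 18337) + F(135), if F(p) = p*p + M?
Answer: -81159/4 ≈ -20290.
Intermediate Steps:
M = ¼ ≈ 0.25000
F(p) = ¼ + p² (F(p) = p*p + ¼ = p² + ¼ = ¼ + p²)
(-20178 - 18337) + F(135) = (-20178 - 18337) + (¼ + 135²) = -38515 + (¼ + 18225) = -38515 + 72901/4 = -81159/4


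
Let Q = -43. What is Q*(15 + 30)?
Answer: -1935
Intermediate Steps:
Q*(15 + 30) = -43*(15 + 30) = -43*45 = -1935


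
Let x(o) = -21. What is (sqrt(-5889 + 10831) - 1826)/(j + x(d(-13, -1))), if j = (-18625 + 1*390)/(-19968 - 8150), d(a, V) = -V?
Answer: 51343468/572243 - 28118*sqrt(4942)/572243 ≈ 86.269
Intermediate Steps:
j = 18235/28118 (j = (-18625 + 390)/(-28118) = -18235*(-1/28118) = 18235/28118 ≈ 0.64852)
(sqrt(-5889 + 10831) - 1826)/(j + x(d(-13, -1))) = (sqrt(-5889 + 10831) - 1826)/(18235/28118 - 21) = (sqrt(4942) - 1826)/(-572243/28118) = (-1826 + sqrt(4942))*(-28118/572243) = 51343468/572243 - 28118*sqrt(4942)/572243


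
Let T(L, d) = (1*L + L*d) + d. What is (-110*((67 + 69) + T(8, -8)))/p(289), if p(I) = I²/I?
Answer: -7920/289 ≈ -27.405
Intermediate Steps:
T(L, d) = L + d + L*d (T(L, d) = (L + L*d) + d = L + d + L*d)
p(I) = I
(-110*((67 + 69) + T(8, -8)))/p(289) = -110*((67 + 69) + (8 - 8 + 8*(-8)))/289 = -110*(136 + (8 - 8 - 64))*(1/289) = -110*(136 - 64)*(1/289) = -110*72*(1/289) = -7920*1/289 = -7920/289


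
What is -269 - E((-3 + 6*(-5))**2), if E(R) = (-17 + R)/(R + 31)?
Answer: -18897/70 ≈ -269.96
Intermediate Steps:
E(R) = (-17 + R)/(31 + R)
-269 - E((-3 + 6*(-5))**2) = -269 - (-17 + (-3 + 6*(-5))**2)/(31 + (-3 + 6*(-5))**2) = -269 - (-17 + (-3 - 30)**2)/(31 + (-3 - 30)**2) = -269 - (-17 + (-33)**2)/(31 + (-33)**2) = -269 - (-17 + 1089)/(31 + 1089) = -269 - 1072/1120 = -269 - 1*67/70 = -269 - 67/70 = -18897/70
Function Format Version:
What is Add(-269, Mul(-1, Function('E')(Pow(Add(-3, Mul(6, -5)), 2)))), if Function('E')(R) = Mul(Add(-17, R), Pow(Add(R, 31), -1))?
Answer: Rational(-18897, 70) ≈ -269.96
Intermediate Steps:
Function('E')(R) = Mul(Pow(Add(31, R), -1), Add(-17, R)) (Function('E')(R) = Mul(Add(-17, R), Pow(Add(31, R), -1)) = Mul(Pow(Add(31, R), -1), Add(-17, R)))
Add(-269, Mul(-1, Function('E')(Pow(Add(-3, Mul(6, -5)), 2)))) = Add(-269, Mul(-1, Mul(Pow(Add(31, Pow(Add(-3, Mul(6, -5)), 2)), -1), Add(-17, Pow(Add(-3, Mul(6, -5)), 2))))) = Add(-269, Mul(-1, Mul(Pow(Add(31, Pow(Add(-3, -30), 2)), -1), Add(-17, Pow(Add(-3, -30), 2))))) = Add(-269, Mul(-1, Mul(Pow(Add(31, Pow(-33, 2)), -1), Add(-17, Pow(-33, 2))))) = Add(-269, Mul(-1, Mul(Pow(Add(31, 1089), -1), Add(-17, 1089)))) = Add(-269, Mul(-1, Mul(Pow(1120, -1), 1072))) = Add(-269, Mul(-1, Mul(Rational(1, 1120), 1072))) = Add(-269, Mul(-1, Rational(67, 70))) = Add(-269, Rational(-67, 70)) = Rational(-18897, 70)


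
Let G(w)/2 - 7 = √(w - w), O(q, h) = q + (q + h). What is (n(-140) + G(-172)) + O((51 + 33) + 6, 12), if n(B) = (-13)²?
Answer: 375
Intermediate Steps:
n(B) = 169
O(q, h) = h + 2*q (O(q, h) = q + (h + q) = h + 2*q)
G(w) = 14 (G(w) = 14 + 2*√(w - w) = 14 + 2*√0 = 14 + 2*0 = 14 + 0 = 14)
(n(-140) + G(-172)) + O((51 + 33) + 6, 12) = (169 + 14) + (12 + 2*((51 + 33) + 6)) = 183 + (12 + 2*(84 + 6)) = 183 + (12 + 2*90) = 183 + (12 + 180) = 183 + 192 = 375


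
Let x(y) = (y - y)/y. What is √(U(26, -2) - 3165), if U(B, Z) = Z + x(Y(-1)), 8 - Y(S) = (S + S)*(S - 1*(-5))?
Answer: I*√3167 ≈ 56.276*I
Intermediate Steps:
Y(S) = 8 - 2*S*(5 + S) (Y(S) = 8 - (S + S)*(S - 1*(-5)) = 8 - 2*S*(S + 5) = 8 - 2*S*(5 + S))
x(y) = 0 (x(y) = 0/y = 0)
U(B, Z) = Z (U(B, Z) = Z + 0 = Z)
√(U(26, -2) - 3165) = √(-2 - 3165) = √(-3167) = I*√3167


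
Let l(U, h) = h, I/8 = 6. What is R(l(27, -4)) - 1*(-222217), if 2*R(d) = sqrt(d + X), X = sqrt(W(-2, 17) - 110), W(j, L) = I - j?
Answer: 222217 + sqrt(-4 + 2*I*sqrt(15))/2 ≈ 2.2222e+5 + 1.2608*I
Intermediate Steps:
I = 48 (I = 8*6 = 48)
W(j, L) = 48 - j
X = 2*I*sqrt(15) (X = sqrt((48 - 1*(-2)) - 110) = sqrt((48 + 2) - 110) = sqrt(50 - 110) = sqrt(-60) = 2*I*sqrt(15) ≈ 7.746*I)
R(d) = sqrt(d + 2*I*sqrt(15))/2
R(l(27, -4)) - 1*(-222217) = sqrt(-4 + 2*I*sqrt(15))/2 - 1*(-222217) = sqrt(-4 + 2*I*sqrt(15))/2 + 222217 = 222217 + sqrt(-4 + 2*I*sqrt(15))/2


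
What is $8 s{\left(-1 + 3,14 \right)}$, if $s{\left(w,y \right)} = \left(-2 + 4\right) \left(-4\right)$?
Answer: $-64$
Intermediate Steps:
$s{\left(w,y \right)} = -8$ ($s{\left(w,y \right)} = 2 \left(-4\right) = -8$)
$8 s{\left(-1 + 3,14 \right)} = 8 \left(-8\right) = -64$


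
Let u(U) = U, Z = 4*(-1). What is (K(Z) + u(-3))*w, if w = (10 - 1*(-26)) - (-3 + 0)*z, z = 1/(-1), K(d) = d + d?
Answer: -363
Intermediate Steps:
Z = -4
K(d) = 2*d
z = -1
w = 33 (w = (10 - 1*(-26)) - (-3 + 0)*(-1) = (10 + 26) - (-3)*(-1) = 36 - 1*3 = 36 - 3 = 33)
(K(Z) + u(-3))*w = (2*(-4) - 3)*33 = (-8 - 3)*33 = -11*33 = -363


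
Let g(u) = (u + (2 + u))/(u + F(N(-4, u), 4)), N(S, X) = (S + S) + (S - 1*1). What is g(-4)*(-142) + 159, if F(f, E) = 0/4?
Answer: -54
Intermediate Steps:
N(S, X) = -1 + 3*S (N(S, X) = 2*S + (S - 1) = 2*S + (-1 + S) = -1 + 3*S)
F(f, E) = 0 (F(f, E) = 0*(1/4) = 0)
g(u) = (2 + 2*u)/u (g(u) = (u + (2 + u))/(u + 0) = (2 + 2*u)/u)
g(-4)*(-142) + 159 = (2 + 2/(-4))*(-142) + 159 = (2 + 2*(-1/4))*(-142) + 159 = (2 - 1/2)*(-142) + 159 = (3/2)*(-142) + 159 = -213 + 159 = -54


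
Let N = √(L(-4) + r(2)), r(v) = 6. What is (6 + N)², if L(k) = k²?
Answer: (6 + √22)² ≈ 114.29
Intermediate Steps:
N = √22 (N = √((-4)² + 6) = √(16 + 6) = √22 ≈ 4.6904)
(6 + N)² = (6 + √22)²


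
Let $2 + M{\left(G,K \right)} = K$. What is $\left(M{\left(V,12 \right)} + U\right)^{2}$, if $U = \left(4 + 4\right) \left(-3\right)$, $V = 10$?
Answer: $196$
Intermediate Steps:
$U = -24$ ($U = 8 \left(-3\right) = -24$)
$M{\left(G,K \right)} = -2 + K$
$\left(M{\left(V,12 \right)} + U\right)^{2} = \left(\left(-2 + 12\right) - 24\right)^{2} = \left(10 - 24\right)^{2} = \left(-14\right)^{2} = 196$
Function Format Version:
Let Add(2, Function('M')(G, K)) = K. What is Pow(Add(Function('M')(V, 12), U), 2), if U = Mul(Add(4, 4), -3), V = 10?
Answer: 196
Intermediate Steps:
U = -24 (U = Mul(8, -3) = -24)
Function('M')(G, K) = Add(-2, K)
Pow(Add(Function('M')(V, 12), U), 2) = Pow(Add(Add(-2, 12), -24), 2) = Pow(Add(10, -24), 2) = Pow(-14, 2) = 196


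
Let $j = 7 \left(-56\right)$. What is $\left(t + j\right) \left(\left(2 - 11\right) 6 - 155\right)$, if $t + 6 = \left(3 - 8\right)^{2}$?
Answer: $77957$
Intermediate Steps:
$t = 19$ ($t = -6 + \left(3 - 8\right)^{2} = -6 + \left(-5\right)^{2} = -6 + 25 = 19$)
$j = -392$
$\left(t + j\right) \left(\left(2 - 11\right) 6 - 155\right) = \left(19 - 392\right) \left(\left(2 - 11\right) 6 - 155\right) = - 373 \left(\left(2 - 11\right) 6 - 155\right) = - 373 \left(\left(-9\right) 6 - 155\right) = - 373 \left(-54 - 155\right) = \left(-373\right) \left(-209\right) = 77957$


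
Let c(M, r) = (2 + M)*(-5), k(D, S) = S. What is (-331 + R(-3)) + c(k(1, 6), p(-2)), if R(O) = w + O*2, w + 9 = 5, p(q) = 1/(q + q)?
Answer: -381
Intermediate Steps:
p(q) = 1/(2*q)
w = -4 (w = -9 + 5 = -4)
R(O) = -4 + 2*O (R(O) = -4 + O*2 = -4 + 2*O)
c(M, r) = -10 - 5*M
(-331 + R(-3)) + c(k(1, 6), p(-2)) = (-331 + (-4 + 2*(-3))) + (-10 - 5*6) = (-331 + (-4 - 6)) + (-10 - 30) = (-331 - 10) - 40 = -341 - 40 = -381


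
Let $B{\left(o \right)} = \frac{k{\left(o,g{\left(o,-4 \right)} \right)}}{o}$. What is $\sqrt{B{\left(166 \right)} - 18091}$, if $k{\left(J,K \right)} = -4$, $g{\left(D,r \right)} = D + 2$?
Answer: $\frac{i \sqrt{124629065}}{83} \approx 134.5 i$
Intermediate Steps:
$g{\left(D,r \right)} = 2 + D$
$B{\left(o \right)} = - \frac{4}{o}$
$\sqrt{B{\left(166 \right)} - 18091} = \sqrt{- \frac{4}{166} - 18091} = \sqrt{\left(-4\right) \frac{1}{166} - 18091} = \sqrt{- \frac{2}{83} - 18091} = \sqrt{- \frac{1501555}{83}} = \frac{i \sqrt{124629065}}{83}$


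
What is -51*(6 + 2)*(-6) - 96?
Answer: 2352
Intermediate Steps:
-51*(6 + 2)*(-6) - 96 = -408*(-6) - 96 = -51*(-48) - 96 = 2448 - 96 = 2352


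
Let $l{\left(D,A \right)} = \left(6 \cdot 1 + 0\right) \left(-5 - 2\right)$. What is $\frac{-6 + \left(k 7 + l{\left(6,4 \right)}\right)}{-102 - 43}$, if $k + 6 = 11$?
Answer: $\frac{13}{145} \approx 0.089655$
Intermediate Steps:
$k = 5$ ($k = -6 + 11 = 5$)
$l{\left(D,A \right)} = -42$ ($l{\left(D,A \right)} = \left(6 + 0\right) \left(-7\right) = 6 \left(-7\right) = -42$)
$\frac{-6 + \left(k 7 + l{\left(6,4 \right)}\right)}{-102 - 43} = \frac{-6 + \left(5 \cdot 7 - 42\right)}{-102 - 43} = \frac{-6 + \left(35 - 42\right)}{-145} = \left(-6 - 7\right) \left(- \frac{1}{145}\right) = \left(-13\right) \left(- \frac{1}{145}\right) = \frac{13}{145}$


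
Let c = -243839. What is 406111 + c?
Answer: 162272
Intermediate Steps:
406111 + c = 406111 - 243839 = 162272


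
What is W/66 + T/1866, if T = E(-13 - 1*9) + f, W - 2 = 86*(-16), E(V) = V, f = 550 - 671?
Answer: -428887/20526 ≈ -20.895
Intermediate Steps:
f = -121
W = -1374 (W = 2 + 86*(-16) = 2 - 1376 = -1374)
T = -143 (T = (-13 - 1*9) - 121 = (-13 - 9) - 121 = -22 - 121 = -143)
W/66 + T/1866 = -1374/66 - 143/1866 = -1374*1/66 - 143*1/1866 = -229/11 - 143/1866 = -428887/20526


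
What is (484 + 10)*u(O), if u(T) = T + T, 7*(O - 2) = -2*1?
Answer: 11856/7 ≈ 1693.7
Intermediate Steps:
O = 12/7 (O = 2 + (-2*1)/7 = 2 + (1/7)*(-2) = 2 - 2/7 = 12/7 ≈ 1.7143)
u(T) = 2*T
(484 + 10)*u(O) = (484 + 10)*(2*(12/7)) = 494*(24/7) = 11856/7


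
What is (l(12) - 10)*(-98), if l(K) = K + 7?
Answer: -882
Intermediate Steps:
l(K) = 7 + K
(l(12) - 10)*(-98) = ((7 + 12) - 10)*(-98) = (19 - 10)*(-98) = 9*(-98) = -882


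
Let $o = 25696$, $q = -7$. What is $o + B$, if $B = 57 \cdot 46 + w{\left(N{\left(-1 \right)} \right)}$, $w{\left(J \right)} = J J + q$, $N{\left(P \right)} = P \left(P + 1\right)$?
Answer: $28311$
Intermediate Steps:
$N{\left(P \right)} = P \left(1 + P\right)$
$w{\left(J \right)} = -7 + J^{2}$ ($w{\left(J \right)} = J J - 7 = J^{2} - 7 = -7 + J^{2}$)
$B = 2615$ ($B = 57 \cdot 46 - \left(7 - \left(- (1 - 1)\right)^{2}\right) = 2622 - \left(7 - \left(\left(-1\right) 0\right)^{2}\right) = 2622 - \left(7 - 0^{2}\right) = 2622 + \left(-7 + 0\right) = 2622 - 7 = 2615$)
$o + B = 25696 + 2615 = 28311$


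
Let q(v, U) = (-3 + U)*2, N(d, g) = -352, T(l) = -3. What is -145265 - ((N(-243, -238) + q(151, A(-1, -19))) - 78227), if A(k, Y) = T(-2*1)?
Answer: -66674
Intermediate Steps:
A(k, Y) = -3
q(v, U) = -6 + 2*U
-145265 - ((N(-243, -238) + q(151, A(-1, -19))) - 78227) = -145265 - ((-352 + (-6 + 2*(-3))) - 78227) = -145265 - ((-352 + (-6 - 6)) - 78227) = -145265 - ((-352 - 12) - 78227) = -145265 - (-364 - 78227) = -145265 - 1*(-78591) = -145265 + 78591 = -66674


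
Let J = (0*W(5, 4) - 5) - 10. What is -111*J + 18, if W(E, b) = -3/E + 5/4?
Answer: 1683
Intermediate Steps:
W(E, b) = 5/4 - 3/E (W(E, b) = -3/E + 5*(¼) = -3/E + 5/4 = 5/4 - 3/E)
J = -15 (J = (0*(5/4 - 3/5) - 5) - 10 = (0*(5/4 - 3*⅕) - 5) - 10 = (0*(5/4 - ⅗) - 5) - 10 = (0*(13/20) - 5) - 10 = (0 - 5) - 10 = -5 - 10 = -15)
-111*J + 18 = -111*(-15) + 18 = 1665 + 18 = 1683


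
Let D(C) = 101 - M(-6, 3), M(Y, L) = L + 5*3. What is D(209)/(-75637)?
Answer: -83/75637 ≈ -0.0010973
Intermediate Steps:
M(Y, L) = 15 + L (M(Y, L) = L + 15 = 15 + L)
D(C) = 83 (D(C) = 101 - (15 + 3) = 101 - 1*18 = 101 - 18 = 83)
D(209)/(-75637) = 83/(-75637) = 83*(-1/75637) = -83/75637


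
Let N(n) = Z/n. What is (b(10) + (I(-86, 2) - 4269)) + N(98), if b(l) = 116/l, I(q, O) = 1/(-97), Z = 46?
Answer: -101166201/23765 ≈ -4256.9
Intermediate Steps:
I(q, O) = -1/97
N(n) = 46/n
(b(10) + (I(-86, 2) - 4269)) + N(98) = (116/10 + (-1/97 - 4269)) + 46/98 = (116*(1/10) - 414094/97) + 46*(1/98) = (58/5 - 414094/97) + 23/49 = -2064844/485 + 23/49 = -101166201/23765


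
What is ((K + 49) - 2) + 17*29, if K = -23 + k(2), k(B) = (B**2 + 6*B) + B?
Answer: 535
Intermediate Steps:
k(B) = B**2 + 7*B
K = -5 (K = -23 + 2*(7 + 2) = -23 + 2*9 = -23 + 18 = -5)
((K + 49) - 2) + 17*29 = ((-5 + 49) - 2) + 17*29 = (44 - 2) + 493 = 42 + 493 = 535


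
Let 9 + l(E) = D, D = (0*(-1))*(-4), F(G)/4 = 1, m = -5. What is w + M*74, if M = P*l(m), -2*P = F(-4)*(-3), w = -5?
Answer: -4001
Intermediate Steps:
F(G) = 4 (F(G) = 4*1 = 4)
D = 0 (D = 0*(-4) = 0)
l(E) = -9 (l(E) = -9 + 0 = -9)
P = 6 (P = -2*(-3) = -½*(-12) = 6)
M = -54 (M = 6*(-9) = -54)
w + M*74 = -5 - 54*74 = -5 - 3996 = -4001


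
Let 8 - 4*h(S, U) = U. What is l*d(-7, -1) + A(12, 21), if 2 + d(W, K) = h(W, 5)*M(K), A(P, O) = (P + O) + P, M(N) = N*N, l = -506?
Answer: 1355/2 ≈ 677.50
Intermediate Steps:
h(S, U) = 2 - U/4
M(N) = N²
A(P, O) = O + 2*P (A(P, O) = (O + P) + P = O + 2*P)
d(W, K) = -2 + 3*K²/4 (d(W, K) = -2 + (2 - ¼*5)*K² = -2 + (2 - 5/4)*K² = -2 + 3*K²/4)
l*d(-7, -1) + A(12, 21) = -506*(-2 + (¾)*(-1)²) + (21 + 2*12) = -506*(-2 + (¾)*1) + (21 + 24) = -506*(-2 + ¾) + 45 = -506*(-5/4) + 45 = 1265/2 + 45 = 1355/2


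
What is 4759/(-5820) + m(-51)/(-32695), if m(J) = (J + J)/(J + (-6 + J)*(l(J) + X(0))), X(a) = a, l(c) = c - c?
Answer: -31121429/38056980 ≈ -0.81776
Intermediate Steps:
l(c) = 0
m(J) = 2 (m(J) = (J + J)/(J + (-6 + J)*(0 + 0)) = (2*J)/(J + (-6 + J)*0) = (2*J)/(J + 0) = (2*J)/J = 2)
4759/(-5820) + m(-51)/(-32695) = 4759/(-5820) + 2/(-32695) = 4759*(-1/5820) + 2*(-1/32695) = -4759/5820 - 2/32695 = -31121429/38056980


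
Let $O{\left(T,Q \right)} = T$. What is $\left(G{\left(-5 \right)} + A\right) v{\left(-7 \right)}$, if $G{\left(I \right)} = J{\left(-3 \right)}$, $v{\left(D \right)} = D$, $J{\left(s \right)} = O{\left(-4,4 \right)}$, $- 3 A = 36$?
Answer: $112$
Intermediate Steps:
$A = -12$ ($A = \left(- \frac{1}{3}\right) 36 = -12$)
$J{\left(s \right)} = -4$
$G{\left(I \right)} = -4$
$\left(G{\left(-5 \right)} + A\right) v{\left(-7 \right)} = \left(-4 - 12\right) \left(-7\right) = \left(-16\right) \left(-7\right) = 112$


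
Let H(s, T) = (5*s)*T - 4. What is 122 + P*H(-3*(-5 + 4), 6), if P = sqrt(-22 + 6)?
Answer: 122 + 344*I ≈ 122.0 + 344.0*I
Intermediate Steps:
P = 4*I (P = sqrt(-16) = 4*I ≈ 4.0*I)
H(s, T) = -4 + 5*T*s (H(s, T) = 5*T*s - 4 = -4 + 5*T*s)
122 + P*H(-3*(-5 + 4), 6) = 122 + (4*I)*(-4 + 5*6*(-3*(-5 + 4))) = 122 + (4*I)*(-4 + 5*6*(-3*(-1))) = 122 + (4*I)*(-4 + 5*6*3) = 122 + (4*I)*(-4 + 90) = 122 + (4*I)*86 = 122 + 344*I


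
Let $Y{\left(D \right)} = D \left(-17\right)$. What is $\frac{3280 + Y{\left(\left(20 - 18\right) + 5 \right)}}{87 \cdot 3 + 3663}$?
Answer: $\frac{29}{36} \approx 0.80556$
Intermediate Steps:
$Y{\left(D \right)} = - 17 D$
$\frac{3280 + Y{\left(\left(20 - 18\right) + 5 \right)}}{87 \cdot 3 + 3663} = \frac{3280 - 17 \left(\left(20 - 18\right) + 5\right)}{87 \cdot 3 + 3663} = \frac{3280 - 17 \left(2 + 5\right)}{261 + 3663} = \frac{3280 - 119}{3924} = \left(3280 - 119\right) \frac{1}{3924} = 3161 \cdot \frac{1}{3924} = \frac{29}{36}$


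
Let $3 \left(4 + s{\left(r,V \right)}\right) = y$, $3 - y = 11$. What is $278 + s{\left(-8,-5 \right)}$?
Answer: $\frac{814}{3} \approx 271.33$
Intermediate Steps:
$y = -8$ ($y = 3 - 11 = -8$)
$s{\left(r,V \right)} = - \frac{20}{3}$ ($s{\left(r,V \right)} = -4 + \frac{1}{3} \left(-8\right) = -4 - \frac{8}{3} = - \frac{20}{3}$)
$278 + s{\left(-8,-5 \right)} = 278 - \frac{20}{3} = \frac{814}{3}$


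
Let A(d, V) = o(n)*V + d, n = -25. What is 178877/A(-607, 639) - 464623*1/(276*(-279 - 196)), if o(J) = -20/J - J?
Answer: 837734137/56569650 ≈ 14.809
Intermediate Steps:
o(J) = -J - 20/J
A(d, V) = d + 129*V/5 (A(d, V) = (-1*(-25) - 20/(-25))*V + d = (25 - 20*(-1/25))*V + d = (25 + ⅘)*V + d = 129*V/5 + d = d + 129*V/5)
178877/A(-607, 639) - 464623*1/(276*(-279 - 196)) = 178877/(-607 + (129/5)*639) - 464623*1/(276*(-279 - 196)) = 178877/(-607 + 82431/5) - 464623/((-475*276)) = 178877/(79396/5) - 464623/(-131100) = 178877*(5/79396) - 464623*(-1/131100) = 894385/79396 + 20201/5700 = 837734137/56569650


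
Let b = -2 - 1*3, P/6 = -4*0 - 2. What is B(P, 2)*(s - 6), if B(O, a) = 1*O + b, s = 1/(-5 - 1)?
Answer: 629/6 ≈ 104.83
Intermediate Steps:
s = -⅙ (s = 1/(-6) = -⅙ ≈ -0.16667)
P = -12 (P = 6*(-4*0 - 2) = 6*(0 - 2) = 6*(-2) = -12)
b = -5 (b = -2 - 3 = -5)
B(O, a) = -5 + O (B(O, a) = 1*O - 5 = O - 5 = -5 + O)
B(P, 2)*(s - 6) = (-5 - 12)*(-⅙ - 6) = -17*(-37/6) = 629/6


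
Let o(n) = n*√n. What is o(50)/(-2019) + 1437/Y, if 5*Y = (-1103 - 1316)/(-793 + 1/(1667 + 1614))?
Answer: 18694162920/7936739 - 250*√2/2019 ≈ 2355.2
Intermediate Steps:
o(n) = n^(3/2)
Y = 7936739/13009160 (Y = ((-1103 - 1316)/(-793 + 1/(1667 + 1614)))/5 = (-2419/(-793 + 1/3281))/5 = (-2419/(-2601832/3281))/5 = (-2419*(-3281/2601832))/5 = (⅕)*(7936739/2601832) = 7936739/13009160 ≈ 0.61009)
o(50)/(-2019) + 1437/Y = 50^(3/2)/(-2019) + 1437/(7936739/13009160) = (250*√2)*(-1/2019) + 1437*(13009160/7936739) = -250*√2/2019 + 18694162920/7936739 = 18694162920/7936739 - 250*√2/2019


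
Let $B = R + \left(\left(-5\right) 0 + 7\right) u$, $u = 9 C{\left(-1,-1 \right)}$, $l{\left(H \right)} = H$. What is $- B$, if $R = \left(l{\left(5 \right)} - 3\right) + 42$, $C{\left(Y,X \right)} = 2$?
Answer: $-170$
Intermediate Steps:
$u = 18$ ($u = 9 \cdot 2 = 18$)
$R = 44$ ($R = \left(5 - 3\right) + 42 = 2 + 42 = 44$)
$B = 170$ ($B = 44 + \left(\left(-5\right) 0 + 7\right) 18 = 44 + \left(0 + 7\right) 18 = 44 + 7 \cdot 18 = 44 + 126 = 170$)
$- B = \left(-1\right) 170 = -170$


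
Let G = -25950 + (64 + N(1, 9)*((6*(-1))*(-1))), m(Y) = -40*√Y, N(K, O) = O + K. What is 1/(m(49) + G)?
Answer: -1/26106 ≈ -3.8305e-5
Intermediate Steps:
N(K, O) = K + O
G = -25826 (G = -25950 + (64 + (1 + 9)*((6*(-1))*(-1))) = -25950 + (64 + 10*(-6*(-1))) = -25950 + (64 + 10*6) = -25950 + (64 + 60) = -25950 + 124 = -25826)
1/(m(49) + G) = 1/(-40*√49 - 25826) = 1/(-40*7 - 25826) = 1/(-280 - 25826) = 1/(-26106) = -1/26106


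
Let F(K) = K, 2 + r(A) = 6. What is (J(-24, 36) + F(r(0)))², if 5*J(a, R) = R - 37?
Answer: 361/25 ≈ 14.440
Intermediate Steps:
J(a, R) = -37/5 + R/5 (J(a, R) = (R - 37)/5 = (-37 + R)/5 = -37/5 + R/5)
r(A) = 4 (r(A) = -2 + 6 = 4)
(J(-24, 36) + F(r(0)))² = ((-37/5 + (⅕)*36) + 4)² = ((-37/5 + 36/5) + 4)² = (-⅕ + 4)² = (19/5)² = 361/25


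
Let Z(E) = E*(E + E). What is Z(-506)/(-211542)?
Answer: -256036/105771 ≈ -2.4207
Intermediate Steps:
Z(E) = 2*E² (Z(E) = E*(2*E) = 2*E²)
Z(-506)/(-211542) = (2*(-506)²)/(-211542) = (2*256036)*(-1/211542) = 512072*(-1/211542) = -256036/105771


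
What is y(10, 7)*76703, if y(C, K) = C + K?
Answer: 1303951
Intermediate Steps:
y(10, 7)*76703 = (10 + 7)*76703 = 17*76703 = 1303951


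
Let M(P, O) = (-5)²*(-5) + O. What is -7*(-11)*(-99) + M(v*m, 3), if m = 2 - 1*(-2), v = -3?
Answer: -7745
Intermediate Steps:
m = 4 (m = 2 + 2 = 4)
M(P, O) = -125 + O (M(P, O) = 25*(-5) + O = -125 + O)
-7*(-11)*(-99) + M(v*m, 3) = -7*(-11)*(-99) + (-125 + 3) = 77*(-99) - 122 = -7623 - 122 = -7745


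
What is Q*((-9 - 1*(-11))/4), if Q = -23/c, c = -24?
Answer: 23/48 ≈ 0.47917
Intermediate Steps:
Q = 23/24 (Q = -23/(-24) = -23*(-1/24) = 23/24 ≈ 0.95833)
Q*((-9 - 1*(-11))/4) = 23*((-9 - 1*(-11))/4)/24 = 23*((-9 + 11)*(¼))/24 = 23*(2*(¼))/24 = (23/24)*(½) = 23/48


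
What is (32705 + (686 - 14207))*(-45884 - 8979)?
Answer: -1052491792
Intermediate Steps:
(32705 + (686 - 14207))*(-45884 - 8979) = (32705 - 13521)*(-54863) = 19184*(-54863) = -1052491792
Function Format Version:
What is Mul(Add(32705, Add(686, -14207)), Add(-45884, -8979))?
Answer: -1052491792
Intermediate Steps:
Mul(Add(32705, Add(686, -14207)), Add(-45884, -8979)) = Mul(Add(32705, -13521), -54863) = Mul(19184, -54863) = -1052491792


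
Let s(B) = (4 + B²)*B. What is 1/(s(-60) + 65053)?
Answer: -1/151187 ≈ -6.6143e-6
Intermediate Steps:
s(B) = B*(4 + B²)
1/(s(-60) + 65053) = 1/(-60*(4 + (-60)²) + 65053) = 1/(-60*(4 + 3600) + 65053) = 1/(-60*3604 + 65053) = 1/(-216240 + 65053) = 1/(-151187) = -1/151187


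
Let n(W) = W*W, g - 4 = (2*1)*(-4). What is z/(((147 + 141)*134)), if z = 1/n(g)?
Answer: 1/617472 ≈ 1.6195e-6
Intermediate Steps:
g = -4 (g = 4 + (2*1)*(-4) = 4 + 2*(-4) = 4 - 8 = -4)
n(W) = W²
z = 1/16 (z = 1/((-4)²) = 1/16 ≈ 0.062500)
z/(((147 + 141)*134)) = 1/(16*(((147 + 141)*134))) = 1/(16*((288*134))) = (1/16)/38592 = (1/16)*(1/38592) = 1/617472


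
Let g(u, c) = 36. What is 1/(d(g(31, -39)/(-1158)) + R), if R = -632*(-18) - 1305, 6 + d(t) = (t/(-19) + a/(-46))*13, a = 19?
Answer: 168682/1696882169 ≈ 9.9407e-5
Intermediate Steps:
d(t) = -523/46 - 13*t/19 (d(t) = -6 + (t/(-19) + 19/(-46))*13 = -6 + (t*(-1/19) + 19*(-1/46))*13 = -6 + (-t/19 - 19/46)*13 = -6 + (-19/46 - t/19)*13 = -6 + (-247/46 - 13*t/19) = -523/46 - 13*t/19)
R = 10071 (R = 11376 - 1305 = 10071)
1/(d(g(31, -39)/(-1158)) + R) = 1/((-523/46 - 468/(19*(-1158))) + 10071) = 1/((-523/46 - 468*(-1)/(19*1158)) + 10071) = 1/((-523/46 - 13/19*(-6/193)) + 10071) = 1/((-523/46 + 78/3667) + 10071) = 1/(-1914253/168682 + 10071) = 1/(1696882169/168682) = 168682/1696882169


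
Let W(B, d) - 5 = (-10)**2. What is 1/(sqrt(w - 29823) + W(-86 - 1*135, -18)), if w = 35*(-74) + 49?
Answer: 35/14463 - 2*I*sqrt(899)/14463 ≈ 0.00242 - 0.0041462*I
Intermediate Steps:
W(B, d) = 105 (W(B, d) = 5 + (-10)**2 = 5 + 100 = 105)
w = -2541 (w = -2590 + 49 = -2541)
1/(sqrt(w - 29823) + W(-86 - 1*135, -18)) = 1/(sqrt(-2541 - 29823) + 105) = 1/(sqrt(-32364) + 105) = 1/(6*I*sqrt(899) + 105) = 1/(105 + 6*I*sqrt(899))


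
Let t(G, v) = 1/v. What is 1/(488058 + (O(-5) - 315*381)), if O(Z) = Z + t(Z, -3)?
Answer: 3/1104113 ≈ 2.7171e-6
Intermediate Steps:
t(G, v) = 1/v
O(Z) = -1/3 + Z (O(Z) = Z + 1/(-3) = Z - 1/3 = -1/3 + Z)
1/(488058 + (O(-5) - 315*381)) = 1/(488058 + ((-1/3 - 5) - 315*381)) = 1/(488058 + (-16/3 - 120015)) = 1/(488058 - 360061/3) = 1/(1104113/3) = 3/1104113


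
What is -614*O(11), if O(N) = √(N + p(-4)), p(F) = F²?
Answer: -1842*√3 ≈ -3190.4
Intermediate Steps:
O(N) = √(16 + N) (O(N) = √(N + (-4)²) = √(N + 16) = √(16 + N))
-614*O(11) = -614*√(16 + 11) = -1842*√3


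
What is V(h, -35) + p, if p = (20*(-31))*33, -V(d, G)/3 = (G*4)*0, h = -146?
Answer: -20460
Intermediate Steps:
V(d, G) = 0 (V(d, G) = -3*G*4*0 = -3*4*G*0 = -3*0 = 0)
p = -20460 (p = -620*33 = -20460)
V(h, -35) + p = 0 - 20460 = -20460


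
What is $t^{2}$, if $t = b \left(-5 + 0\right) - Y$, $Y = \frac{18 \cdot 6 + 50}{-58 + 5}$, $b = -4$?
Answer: $\frac{1483524}{2809} \approx 528.13$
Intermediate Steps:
$Y = - \frac{158}{53}$ ($Y = \frac{108 + 50}{-53} = 158 \left(- \frac{1}{53}\right) = - \frac{158}{53} \approx -2.9811$)
$t = \frac{1218}{53}$ ($t = - 4 \left(-5 + 0\right) - - \frac{158}{53} = \left(-4\right) \left(-5\right) + \frac{158}{53} = 20 + \frac{158}{53} = \frac{1218}{53} \approx 22.981$)
$t^{2} = \left(\frac{1218}{53}\right)^{2} = \frac{1483524}{2809}$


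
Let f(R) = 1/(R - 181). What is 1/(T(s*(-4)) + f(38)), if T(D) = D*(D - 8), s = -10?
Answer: 143/183039 ≈ 0.00078125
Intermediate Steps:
T(D) = D*(-8 + D)
f(R) = 1/(-181 + R)
1/(T(s*(-4)) + f(38)) = 1/((-10*(-4))*(-8 - 10*(-4)) + 1/(-181 + 38)) = 1/(40*(-8 + 40) + 1/(-143)) = 1/(40*32 - 1/143) = 1/(1280 - 1/143) = 1/(183039/143) = 143/183039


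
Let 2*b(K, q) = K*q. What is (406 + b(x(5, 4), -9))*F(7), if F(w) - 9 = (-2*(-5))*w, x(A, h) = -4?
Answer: 33496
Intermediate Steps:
b(K, q) = K*q/2 (b(K, q) = (K*q)/2 = K*q/2)
F(w) = 9 + 10*w (F(w) = 9 + (-2*(-5))*w = 9 + 10*w)
(406 + b(x(5, 4), -9))*F(7) = (406 + (½)*(-4)*(-9))*(9 + 10*7) = (406 + 18)*(9 + 70) = 424*79 = 33496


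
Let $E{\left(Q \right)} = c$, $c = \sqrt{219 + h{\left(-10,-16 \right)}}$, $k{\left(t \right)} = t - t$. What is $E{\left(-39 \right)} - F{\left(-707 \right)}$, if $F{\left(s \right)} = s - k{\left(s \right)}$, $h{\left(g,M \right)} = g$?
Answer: $707 + \sqrt{209} \approx 721.46$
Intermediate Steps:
$k{\left(t \right)} = 0$
$c = \sqrt{209}$ ($c = \sqrt{219 - 10} = \sqrt{209} \approx 14.457$)
$E{\left(Q \right)} = \sqrt{209}$
$F{\left(s \right)} = s$ ($F{\left(s \right)} = s - 0 = s + 0 = s$)
$E{\left(-39 \right)} - F{\left(-707 \right)} = \sqrt{209} - -707 = \sqrt{209} + 707 = 707 + \sqrt{209}$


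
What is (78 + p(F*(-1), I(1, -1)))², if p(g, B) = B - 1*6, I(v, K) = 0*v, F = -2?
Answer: 5184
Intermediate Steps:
I(v, K) = 0
p(g, B) = -6 + B (p(g, B) = B - 6 = -6 + B)
(78 + p(F*(-1), I(1, -1)))² = (78 + (-6 + 0))² = (78 - 6)² = 72² = 5184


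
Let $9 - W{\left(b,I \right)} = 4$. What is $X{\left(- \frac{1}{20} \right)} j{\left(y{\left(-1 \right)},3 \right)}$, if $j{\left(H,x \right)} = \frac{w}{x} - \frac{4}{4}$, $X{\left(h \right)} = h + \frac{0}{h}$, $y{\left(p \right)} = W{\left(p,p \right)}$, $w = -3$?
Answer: $\frac{1}{10} \approx 0.1$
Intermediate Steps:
$W{\left(b,I \right)} = 5$ ($W{\left(b,I \right)} = 9 - 4 = 5$)
$y{\left(p \right)} = 5$
$X{\left(h \right)} = h$ ($X{\left(h \right)} = h + 0 = h$)
$j{\left(H,x \right)} = -1 - \frac{3}{x}$ ($j{\left(H,x \right)} = - \frac{3}{x} - \frac{4}{4} = - \frac{3}{x} - 1 = -1 - \frac{3}{x}$)
$X{\left(- \frac{1}{20} \right)} j{\left(y{\left(-1 \right)},3 \right)} = - \frac{1}{20} \frac{-3 - 3}{3} = \left(-1\right) \frac{1}{20} \frac{-3 - 3}{3} = - \frac{\frac{1}{3} \left(-6\right)}{20} = \left(- \frac{1}{20}\right) \left(-2\right) = \frac{1}{10}$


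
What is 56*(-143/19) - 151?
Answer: -10877/19 ≈ -572.47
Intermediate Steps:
56*(-143/19) - 151 = -8008/19 - 151 = -10877/19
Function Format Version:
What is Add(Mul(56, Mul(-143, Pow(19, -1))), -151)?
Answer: Rational(-10877, 19) ≈ -572.47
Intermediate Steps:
Add(Mul(56, Mul(-143, Pow(19, -1))), -151) = Add(Mul(56, Mul(-143, Rational(1, 19))), -151) = Add(Mul(56, Rational(-143, 19)), -151) = Add(Rational(-8008, 19), -151) = Rational(-10877, 19)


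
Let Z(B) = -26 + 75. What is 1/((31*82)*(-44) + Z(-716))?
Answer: -1/111799 ≈ -8.9446e-6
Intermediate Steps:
Z(B) = 49
1/((31*82)*(-44) + Z(-716)) = 1/((31*82)*(-44) + 49) = 1/(2542*(-44) + 49) = 1/(-111848 + 49) = 1/(-111799) = -1/111799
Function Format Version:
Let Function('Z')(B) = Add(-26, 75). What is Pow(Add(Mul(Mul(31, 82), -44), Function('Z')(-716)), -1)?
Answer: Rational(-1, 111799) ≈ -8.9446e-6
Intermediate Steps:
Function('Z')(B) = 49
Pow(Add(Mul(Mul(31, 82), -44), Function('Z')(-716)), -1) = Pow(Add(Mul(Mul(31, 82), -44), 49), -1) = Pow(Add(Mul(2542, -44), 49), -1) = Pow(Add(-111848, 49), -1) = Pow(-111799, -1) = Rational(-1, 111799)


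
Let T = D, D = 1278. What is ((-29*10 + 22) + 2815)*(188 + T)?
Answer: 3733902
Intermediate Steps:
T = 1278
((-29*10 + 22) + 2815)*(188 + T) = ((-29*10 + 22) + 2815)*(188 + 1278) = ((-290 + 22) + 2815)*1466 = (-268 + 2815)*1466 = 2547*1466 = 3733902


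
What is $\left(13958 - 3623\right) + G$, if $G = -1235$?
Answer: $9100$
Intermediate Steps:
$\left(13958 - 3623\right) + G = \left(13958 - 3623\right) - 1235 = 10335 - 1235 = 9100$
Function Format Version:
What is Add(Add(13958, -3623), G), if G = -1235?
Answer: 9100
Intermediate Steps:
Add(Add(13958, -3623), G) = Add(Add(13958, -3623), -1235) = Add(10335, -1235) = 9100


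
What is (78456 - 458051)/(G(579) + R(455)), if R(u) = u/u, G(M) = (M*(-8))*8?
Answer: 75919/7411 ≈ 10.244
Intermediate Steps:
G(M) = -64*M (G(M) = -8*M*8 = -64*M)
R(u) = 1
(78456 - 458051)/(G(579) + R(455)) = (78456 - 458051)/(-64*579 + 1) = -379595/(-37056 + 1) = -379595/(-37055) = -379595*(-1/37055) = 75919/7411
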